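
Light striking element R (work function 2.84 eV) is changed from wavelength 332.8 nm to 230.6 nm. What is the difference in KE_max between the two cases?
1.6511 eV

Using Einstein's equation: KE_max = hc/λ - φ

For λ₁ = 332.8 nm:
KE₁ = hc/λ₁ - φ = 3.7255 - 2.84 = 0.8855 eV

For λ₂ = 230.6 nm:
KE₂ = hc/λ₂ - φ = 5.3766 - 2.84 = 2.5366 eV

Change in KE:
ΔKE = KE₂ - KE₁ = 2.5366 - 0.8855 = 1.6511 eV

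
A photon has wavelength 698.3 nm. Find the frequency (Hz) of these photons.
4.2932e+14 Hz

Using the wave equation: c = fλ

Solving for frequency:
f = c/λ = (3×10⁸ m/s) / (698.3×10⁻⁹ m)
f = 4.2932e+14 Hz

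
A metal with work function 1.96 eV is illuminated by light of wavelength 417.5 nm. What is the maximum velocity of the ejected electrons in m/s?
5.9596e+05 m/s

First, find the maximum kinetic energy:
E_photon = hc/λ = 2.9697 eV
KE_max = E_photon - φ = 2.9697 - 1.96 = 1.0097 eV

Convert to Joules: KE_max = 1.0097 × 1.602×10⁻¹⁹ J = 1.6177e-19 J

Then use KE = ½mv² to find velocity:
v = √(2·KE/m) = √(2 × 1.6177e-19 J / 9.109e-31 kg)
v = 5.9596e+05 m/s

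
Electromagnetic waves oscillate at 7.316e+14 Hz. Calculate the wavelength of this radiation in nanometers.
409.78 nm

Using the wave equation: c = fλ

Solving for wavelength:
λ = c/f = (3×10⁸ m/s) / (7.316e+14 Hz)
λ = 409.78 nm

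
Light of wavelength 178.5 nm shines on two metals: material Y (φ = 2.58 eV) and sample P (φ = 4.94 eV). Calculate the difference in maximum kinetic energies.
2.3600 eV

Using KE_max = hc/λ - φ for each metal:

Photon energy: E = hc/λ = 6.9459 eV

For material Y (φ₁ = 2.58 eV):
KE₁ = E - φ₁ = 6.9459 - 2.58 = 4.3659 eV

For sample P (φ₂ = 4.94 eV):
KE₂ = E - φ₂ = 6.9459 - 4.94 = 2.0059 eV

Difference:
ΔKE = KE₁ - KE₂ = 4.3659 - 2.0059 = 2.3600 eV

Note: The difference equals the difference in work functions: 4.94 - 2.58 = 2.36 eV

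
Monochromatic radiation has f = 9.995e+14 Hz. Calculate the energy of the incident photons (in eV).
4.1336 eV

Using E = hf:

E = hf = (6.626×10⁻³⁴ J·s)(9.995e+14 Hz)
E = 4.1336 eV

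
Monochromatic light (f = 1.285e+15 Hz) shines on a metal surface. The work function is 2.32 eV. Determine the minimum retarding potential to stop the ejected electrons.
2.9943 V

The stopping potential V_s satisfies: eV_s = KE_max

First, find KE_max using Einstein's equation:
E_photon = hf = (6.626×10⁻³⁴ J·s)(1.285e+15 Hz) = 5.3143 eV
KE_max = E_photon - φ = 5.3143 - 2.32 = 2.9943 eV

Since eV_s = KE_max:
V_s = KE_max/e = 2.9943 V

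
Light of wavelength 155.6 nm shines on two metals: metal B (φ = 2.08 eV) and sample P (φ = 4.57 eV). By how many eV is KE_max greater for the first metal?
2.4900 eV

Using KE_max = hc/λ - φ for each metal:

Photon energy: E = hc/λ = 7.9681 eV

For metal B (φ₁ = 2.08 eV):
KE₁ = E - φ₁ = 7.9681 - 2.08 = 5.8881 eV

For sample P (φ₂ = 4.57 eV):
KE₂ = E - φ₂ = 7.9681 - 4.57 = 3.3981 eV

Difference:
ΔKE = KE₁ - KE₂ = 5.8881 - 3.3981 = 2.4900 eV

Note: The difference equals the difference in work functions: 4.57 - 2.08 = 2.49 eV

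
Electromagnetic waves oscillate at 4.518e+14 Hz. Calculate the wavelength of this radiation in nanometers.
663.55 nm

Using the wave equation: c = fλ

Solving for wavelength:
λ = c/f = (3×10⁸ m/s) / (4.518e+14 Hz)
λ = 663.55 nm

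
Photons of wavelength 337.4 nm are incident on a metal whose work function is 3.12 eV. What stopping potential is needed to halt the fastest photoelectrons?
0.5547 V

The stopping potential V_s satisfies: eV_s = KE_max

First, find KE_max using Einstein's equation:
E_photon = hc/λ = 3.6747 eV
KE_max = E_photon - φ = 3.6747 - 3.12 = 0.5547 eV

Since eV_s = KE_max:
V_s = KE_max/e = 0.5547 V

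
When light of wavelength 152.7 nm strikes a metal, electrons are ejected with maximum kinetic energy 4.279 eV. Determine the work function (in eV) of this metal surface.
3.84 eV

From Einstein's photoelectric equation: KE_max = hf - φ = hc/λ - φ

Rearranging for φ:
φ = hc/λ - KE_max

Calculate photon energy:
E_photon = hc/λ = 8.1195 eV

Therefore:
φ = 8.1195 - 4.279 = 3.84 eV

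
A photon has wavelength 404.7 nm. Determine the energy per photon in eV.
3.0636 eV

Using E = hf = hc/λ:

E = hc/λ = (6.626×10⁻³⁴ J·s)(3×10⁸ m/s) / (404.7×10⁻⁹ m)
E = 3.0636 eV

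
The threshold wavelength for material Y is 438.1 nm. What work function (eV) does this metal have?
2.83 eV

At the threshold wavelength, photon energy equals work function:
φ = hc/λ₀

Calculating:
φ = (6.626×10⁻³⁴ J·s)(3×10⁸ m/s) / (438.1×10⁻⁹ m)
φ = 2.83 eV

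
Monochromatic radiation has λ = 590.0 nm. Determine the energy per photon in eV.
2.1014 eV

Using E = hf = hc/λ:

E = hc/λ = (6.626×10⁻³⁴ J·s)(3×10⁸ m/s) / (590.0×10⁻⁹ m)
E = 2.1014 eV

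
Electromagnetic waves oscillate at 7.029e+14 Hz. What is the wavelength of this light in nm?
426.51 nm

Using the wave equation: c = fλ

Solving for wavelength:
λ = c/f = (3×10⁸ m/s) / (7.029e+14 Hz)
λ = 426.51 nm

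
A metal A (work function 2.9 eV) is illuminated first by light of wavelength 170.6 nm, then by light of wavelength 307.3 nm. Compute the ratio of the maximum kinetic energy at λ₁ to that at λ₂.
3.8493

Using Einstein's equation: KE_max = hc/λ - φ

For λ₁ = 170.6 nm:
E₁ = hc/λ₁ = 7.2675 eV
KE₁ = E₁ - φ = 7.2675 - 2.9 = 4.3675 eV

For λ₂ = 307.3 nm:
E₂ = hc/λ₂ = 4.0346 eV
KE₂ = E₂ - φ = 4.0346 - 2.9 = 1.1346 eV

Ratio: KE₁/KE₂ = 4.3675/1.1346 = 3.8493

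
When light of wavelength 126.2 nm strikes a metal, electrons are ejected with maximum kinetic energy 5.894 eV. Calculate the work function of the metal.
3.93 eV

From Einstein's photoelectric equation: KE_max = hf - φ = hc/λ - φ

Rearranging for φ:
φ = hc/λ - KE_max

Calculate photon energy:
E_photon = hc/λ = 9.8244 eV

Therefore:
φ = 9.8244 - 5.894 = 3.93 eV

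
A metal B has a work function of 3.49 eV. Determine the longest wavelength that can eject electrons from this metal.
355.26 nm

The threshold wavelength is when the photon energy equals the work function:
hc/λ₀ = φ

Solving for λ₀:
λ₀ = hc/φ = (6.626×10⁻³⁴ J·s)(3×10⁸ m/s) / (3.49 eV × 1.602×10⁻¹⁹ J/eV)
λ₀ = 355.26 nm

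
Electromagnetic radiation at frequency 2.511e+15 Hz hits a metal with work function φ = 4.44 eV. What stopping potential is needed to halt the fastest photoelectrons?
5.9447 V

The stopping potential V_s satisfies: eV_s = KE_max

First, find KE_max using Einstein's equation:
E_photon = hf = (6.626×10⁻³⁴ J·s)(2.511e+15 Hz) = 10.3847 eV
KE_max = E_photon - φ = 10.3847 - 4.44 = 5.9447 eV

Since eV_s = KE_max:
V_s = KE_max/e = 5.9447 V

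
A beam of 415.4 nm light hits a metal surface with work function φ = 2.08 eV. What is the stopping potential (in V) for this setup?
0.9047 V

The stopping potential V_s satisfies: eV_s = KE_max

First, find KE_max using Einstein's equation:
E_photon = hc/λ = 2.9847 eV
KE_max = E_photon - φ = 2.9847 - 2.08 = 0.9047 eV

Since eV_s = KE_max:
V_s = KE_max/e = 0.9047 V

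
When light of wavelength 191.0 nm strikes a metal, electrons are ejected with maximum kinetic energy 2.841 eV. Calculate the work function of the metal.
3.65 eV

From Einstein's photoelectric equation: KE_max = hf - φ = hc/λ - φ

Rearranging for φ:
φ = hc/λ - KE_max

Calculate photon energy:
E_photon = hc/λ = 6.4913 eV

Therefore:
φ = 6.4913 - 2.841 = 3.65 eV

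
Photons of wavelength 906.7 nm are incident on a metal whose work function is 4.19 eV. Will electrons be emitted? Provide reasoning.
No

For photoemission, the photon energy must exceed the work function.

Photon energy: E = hc/λ = 1.3674 eV
Work function: φ = 4.19 eV

Since E_photon (1.3674 eV) < φ (4.19 eV), photoemission will NOT occur.
The threshold wavelength is λ₀ = hc/φ = 295.9 nm.
Since 906.7 nm > 295.9 nm, the photons lack sufficient energy.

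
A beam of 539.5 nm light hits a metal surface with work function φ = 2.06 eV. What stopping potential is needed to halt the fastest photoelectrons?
0.2381 V

The stopping potential V_s satisfies: eV_s = KE_max

First, find KE_max using Einstein's equation:
E_photon = hc/λ = 2.2981 eV
KE_max = E_photon - φ = 2.2981 - 2.06 = 0.2381 eV

Since eV_s = KE_max:
V_s = KE_max/e = 0.2381 V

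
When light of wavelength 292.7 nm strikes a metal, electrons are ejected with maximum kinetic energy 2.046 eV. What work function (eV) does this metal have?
2.19 eV

From Einstein's photoelectric equation: KE_max = hf - φ = hc/λ - φ

Rearranging for φ:
φ = hc/λ - KE_max

Calculate photon energy:
E_photon = hc/λ = 4.2359 eV

Therefore:
φ = 4.2359 - 2.046 = 2.19 eV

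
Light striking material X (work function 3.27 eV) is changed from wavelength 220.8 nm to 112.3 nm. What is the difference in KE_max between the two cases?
5.4252 eV

Using Einstein's equation: KE_max = hc/λ - φ

For λ₁ = 220.8 nm:
KE₁ = hc/λ₁ - φ = 5.6152 - 3.27 = 2.3452 eV

For λ₂ = 112.3 nm:
KE₂ = hc/λ₂ - φ = 11.0404 - 3.27 = 7.7704 eV

Change in KE:
ΔKE = KE₂ - KE₁ = 7.7704 - 2.3452 = 5.4252 eV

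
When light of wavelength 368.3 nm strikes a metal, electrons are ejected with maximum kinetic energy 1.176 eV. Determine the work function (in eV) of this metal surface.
2.19 eV

From Einstein's photoelectric equation: KE_max = hf - φ = hc/λ - φ

Rearranging for φ:
φ = hc/λ - KE_max

Calculate photon energy:
E_photon = hc/λ = 3.3664 eV

Therefore:
φ = 3.3664 - 1.176 = 2.19 eV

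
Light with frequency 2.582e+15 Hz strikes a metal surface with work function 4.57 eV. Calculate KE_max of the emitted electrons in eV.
6.1083 eV

Using Einstein's photoelectric equation: KE_max = hf - φ

First, calculate the photon energy:
E_photon = hf = (6.626×10⁻³⁴ J·s)(2.582e+15 Hz)
E_photon = 10.6783 eV

Then, the maximum kinetic energy:
KE_max = E_photon - φ = 10.6783 eV - 4.57 eV = 6.1083 eV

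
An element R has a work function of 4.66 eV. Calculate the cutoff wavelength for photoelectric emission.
266.06 nm

The threshold wavelength is when the photon energy equals the work function:
hc/λ₀ = φ

Solving for λ₀:
λ₀ = hc/φ = (6.626×10⁻³⁴ J·s)(3×10⁸ m/s) / (4.66 eV × 1.602×10⁻¹⁹ J/eV)
λ₀ = 266.06 nm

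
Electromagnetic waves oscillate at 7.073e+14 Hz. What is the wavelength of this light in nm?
423.85 nm

Using the wave equation: c = fλ

Solving for wavelength:
λ = c/f = (3×10⁸ m/s) / (7.073e+14 Hz)
λ = 423.85 nm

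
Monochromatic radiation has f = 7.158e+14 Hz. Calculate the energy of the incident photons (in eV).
2.9603 eV

Using E = hf:

E = hf = (6.626×10⁻³⁴ J·s)(7.158e+14 Hz)
E = 2.9603 eV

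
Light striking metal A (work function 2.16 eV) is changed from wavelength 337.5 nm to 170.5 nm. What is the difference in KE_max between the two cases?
3.5982 eV

Using Einstein's equation: KE_max = hc/λ - φ

For λ₁ = 337.5 nm:
KE₁ = hc/λ₁ - φ = 3.6736 - 2.16 = 1.5136 eV

For λ₂ = 170.5 nm:
KE₂ = hc/λ₂ - φ = 7.2718 - 2.16 = 5.1118 eV

Change in KE:
ΔKE = KE₂ - KE₁ = 5.1118 - 1.5136 = 3.5982 eV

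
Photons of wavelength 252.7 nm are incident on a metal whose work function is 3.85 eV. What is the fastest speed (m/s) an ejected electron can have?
6.0959e+05 m/s

First, find the maximum kinetic energy:
E_photon = hc/λ = 4.9064 eV
KE_max = E_photon - φ = 4.9064 - 3.85 = 1.0564 eV

Convert to Joules: KE_max = 1.0564 × 1.602×10⁻¹⁹ J = 1.6925e-19 J

Then use KE = ½mv² to find velocity:
v = √(2·KE/m) = √(2 × 1.6925e-19 J / 9.109e-31 kg)
v = 6.0959e+05 m/s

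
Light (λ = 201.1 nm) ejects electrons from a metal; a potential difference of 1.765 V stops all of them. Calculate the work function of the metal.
4.40 eV

The stopping potential gives the maximum kinetic energy: KE_max = eV_s = 1.765 eV

From Einstein's photoelectric equation: KE_max = hc/λ - φ
Rearranging: φ = hc/λ - KE_max

Calculate photon energy:
E_photon = hc/λ = (6.626×10⁻³⁴ J·s)(3×10⁸ m/s) / (201.1×10⁻⁹ m) = 6.1653 eV

Therefore:
φ = 6.1653 - 1.765 = 4.40 eV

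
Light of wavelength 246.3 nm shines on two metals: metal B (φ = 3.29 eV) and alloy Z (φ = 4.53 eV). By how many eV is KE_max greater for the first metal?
1.2400 eV

Using KE_max = hc/λ - φ for each metal:

Photon energy: E = hc/λ = 5.0339 eV

For metal B (φ₁ = 3.29 eV):
KE₁ = E - φ₁ = 5.0339 - 3.29 = 1.7439 eV

For alloy Z (φ₂ = 4.53 eV):
KE₂ = E - φ₂ = 5.0339 - 4.53 = 0.5039 eV

Difference:
ΔKE = KE₁ - KE₂ = 1.7439 - 0.5039 = 1.2400 eV

Note: The difference equals the difference in work functions: 4.53 - 3.29 = 1.24 eV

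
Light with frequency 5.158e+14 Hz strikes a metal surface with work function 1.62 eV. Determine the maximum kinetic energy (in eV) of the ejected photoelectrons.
0.5132 eV

Using Einstein's photoelectric equation: KE_max = hf - φ

First, calculate the photon energy:
E_photon = hf = (6.626×10⁻³⁴ J·s)(5.158e+14 Hz)
E_photon = 2.1332 eV

Then, the maximum kinetic energy:
KE_max = E_photon - φ = 2.1332 eV - 1.62 eV = 0.5132 eV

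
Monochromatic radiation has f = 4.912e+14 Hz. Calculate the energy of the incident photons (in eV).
2.0314 eV

Using E = hf:

E = hf = (6.626×10⁻³⁴ J·s)(4.912e+14 Hz)
E = 2.0314 eV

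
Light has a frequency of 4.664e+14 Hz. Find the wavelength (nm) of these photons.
642.78 nm

Using the wave equation: c = fλ

Solving for wavelength:
λ = c/f = (3×10⁸ m/s) / (4.664e+14 Hz)
λ = 642.78 nm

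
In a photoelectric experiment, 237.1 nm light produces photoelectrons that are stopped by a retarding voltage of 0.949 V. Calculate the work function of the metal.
4.28 eV

The stopping potential gives the maximum kinetic energy: KE_max = eV_s = 0.949 eV

From Einstein's photoelectric equation: KE_max = hc/λ - φ
Rearranging: φ = hc/λ - KE_max

Calculate photon energy:
E_photon = hc/λ = (6.626×10⁻³⁴ J·s)(3×10⁸ m/s) / (237.1×10⁻⁹ m) = 5.2292 eV

Therefore:
φ = 5.2292 - 0.949 = 4.28 eV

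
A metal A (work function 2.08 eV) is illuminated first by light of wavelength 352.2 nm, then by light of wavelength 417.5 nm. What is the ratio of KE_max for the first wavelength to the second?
1.6189

Using Einstein's equation: KE_max = hc/λ - φ

For λ₁ = 352.2 nm:
E₁ = hc/λ₁ = 3.5203 eV
KE₁ = E₁ - φ = 3.5203 - 2.08 = 1.4403 eV

For λ₂ = 417.5 nm:
E₂ = hc/λ₂ = 2.9697 eV
KE₂ = E₂ - φ = 2.9697 - 2.08 = 0.8897 eV

Ratio: KE₁/KE₂ = 1.4403/0.8897 = 1.6189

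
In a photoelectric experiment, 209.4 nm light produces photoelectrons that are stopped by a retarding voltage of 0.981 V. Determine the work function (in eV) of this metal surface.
4.94 eV

The stopping potential gives the maximum kinetic energy: KE_max = eV_s = 0.981 eV

From Einstein's photoelectric equation: KE_max = hc/λ - φ
Rearranging: φ = hc/λ - KE_max

Calculate photon energy:
E_photon = hc/λ = (6.626×10⁻³⁴ J·s)(3×10⁸ m/s) / (209.4×10⁻⁹ m) = 5.9209 eV

Therefore:
φ = 5.9209 - 0.981 = 4.94 eV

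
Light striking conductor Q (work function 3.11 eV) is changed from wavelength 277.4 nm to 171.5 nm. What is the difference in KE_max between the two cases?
2.7599 eV

Using Einstein's equation: KE_max = hc/λ - φ

For λ₁ = 277.4 nm:
KE₁ = hc/λ₁ - φ = 4.4695 - 3.11 = 1.3595 eV

For λ₂ = 171.5 nm:
KE₂ = hc/λ₂ - φ = 7.2294 - 3.11 = 4.1194 eV

Change in KE:
ΔKE = KE₂ - KE₁ = 4.1194 - 1.3595 = 2.7599 eV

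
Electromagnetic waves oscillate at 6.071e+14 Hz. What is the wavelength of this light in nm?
493.81 nm

Using the wave equation: c = fλ

Solving for wavelength:
λ = c/f = (3×10⁸ m/s) / (6.071e+14 Hz)
λ = 493.81 nm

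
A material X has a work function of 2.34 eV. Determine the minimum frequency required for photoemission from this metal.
5.6581e+14 Hz

The threshold frequency is when the photon energy equals the work function:
hf₀ = φ

Solving for f₀:
f₀ = φ/h = (2.34 eV × 1.602×10⁻¹⁹ J/eV) / (6.626×10⁻³⁴ J·s)
f₀ = 5.6581e+14 Hz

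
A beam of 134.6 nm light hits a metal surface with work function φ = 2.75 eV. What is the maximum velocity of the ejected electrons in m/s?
1.5076e+06 m/s

First, find the maximum kinetic energy:
E_photon = hc/λ = 9.2113 eV
KE_max = E_photon - φ = 9.2113 - 2.75 = 6.4613 eV

Convert to Joules: KE_max = 6.4613 × 1.602×10⁻¹⁹ J = 1.0352e-18 J

Then use KE = ½mv² to find velocity:
v = √(2·KE/m) = √(2 × 1.0352e-18 J / 9.109e-31 kg)
v = 1.5076e+06 m/s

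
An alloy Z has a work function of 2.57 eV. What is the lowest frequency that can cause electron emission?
6.2142e+14 Hz

The threshold frequency is when the photon energy equals the work function:
hf₀ = φ

Solving for f₀:
f₀ = φ/h = (2.57 eV × 1.602×10⁻¹⁹ J/eV) / (6.626×10⁻³⁴ J·s)
f₀ = 6.2142e+14 Hz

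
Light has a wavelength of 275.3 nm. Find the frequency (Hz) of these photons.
1.0890e+15 Hz

Using the wave equation: c = fλ

Solving for frequency:
f = c/λ = (3×10⁸ m/s) / (275.3×10⁻⁹ m)
f = 1.0890e+15 Hz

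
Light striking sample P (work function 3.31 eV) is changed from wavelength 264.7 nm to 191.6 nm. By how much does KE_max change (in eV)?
1.7870 eV

Using Einstein's equation: KE_max = hc/λ - φ

For λ₁ = 264.7 nm:
KE₁ = hc/λ₁ - φ = 4.6840 - 3.31 = 1.3740 eV

For λ₂ = 191.6 nm:
KE₂ = hc/λ₂ - φ = 6.4710 - 3.31 = 3.1610 eV

Change in KE:
ΔKE = KE₂ - KE₁ = 3.1610 - 1.3740 = 1.7870 eV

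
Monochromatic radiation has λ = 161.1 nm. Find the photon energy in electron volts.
7.6961 eV

Using E = hf = hc/λ:

E = hc/λ = (6.626×10⁻³⁴ J·s)(3×10⁸ m/s) / (161.1×10⁻⁹ m)
E = 7.6961 eV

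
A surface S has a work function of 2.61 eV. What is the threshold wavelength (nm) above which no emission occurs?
475.04 nm

The threshold wavelength is when the photon energy equals the work function:
hc/λ₀ = φ

Solving for λ₀:
λ₀ = hc/φ = (6.626×10⁻³⁴ J·s)(3×10⁸ m/s) / (2.61 eV × 1.602×10⁻¹⁹ J/eV)
λ₀ = 475.04 nm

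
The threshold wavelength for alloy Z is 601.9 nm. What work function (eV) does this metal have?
2.06 eV

At the threshold wavelength, photon energy equals work function:
φ = hc/λ₀

Calculating:
φ = (6.626×10⁻³⁴ J·s)(3×10⁸ m/s) / (601.9×10⁻⁹ m)
φ = 2.06 eV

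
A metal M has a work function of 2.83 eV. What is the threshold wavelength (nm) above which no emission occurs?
438.11 nm

The threshold wavelength is when the photon energy equals the work function:
hc/λ₀ = φ

Solving for λ₀:
λ₀ = hc/φ = (6.626×10⁻³⁴ J·s)(3×10⁸ m/s) / (2.83 eV × 1.602×10⁻¹⁹ J/eV)
λ₀ = 438.11 nm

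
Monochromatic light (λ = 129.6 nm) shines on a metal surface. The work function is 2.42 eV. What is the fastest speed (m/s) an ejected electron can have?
1.5855e+06 m/s

First, find the maximum kinetic energy:
E_photon = hc/λ = 9.5667 eV
KE_max = E_photon - φ = 9.5667 - 2.42 = 7.1467 eV

Convert to Joules: KE_max = 7.1467 × 1.602×10⁻¹⁹ J = 1.1450e-18 J

Then use KE = ½mv² to find velocity:
v = √(2·KE/m) = √(2 × 1.1450e-18 J / 9.109e-31 kg)
v = 1.5855e+06 m/s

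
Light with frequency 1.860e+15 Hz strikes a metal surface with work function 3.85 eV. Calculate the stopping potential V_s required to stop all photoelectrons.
3.8423 V

The stopping potential V_s satisfies: eV_s = KE_max

First, find KE_max using Einstein's equation:
E_photon = hf = (6.626×10⁻³⁴ J·s)(1.860e+15 Hz) = 7.6923 eV
KE_max = E_photon - φ = 7.6923 - 3.85 = 3.8423 eV

Since eV_s = KE_max:
V_s = KE_max/e = 3.8423 V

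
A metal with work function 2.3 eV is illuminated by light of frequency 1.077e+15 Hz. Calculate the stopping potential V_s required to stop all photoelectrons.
2.1541 V

The stopping potential V_s satisfies: eV_s = KE_max

First, find KE_max using Einstein's equation:
E_photon = hf = (6.626×10⁻³⁴ J·s)(1.077e+15 Hz) = 4.4541 eV
KE_max = E_photon - φ = 4.4541 - 2.3 = 2.1541 eV

Since eV_s = KE_max:
V_s = KE_max/e = 2.1541 V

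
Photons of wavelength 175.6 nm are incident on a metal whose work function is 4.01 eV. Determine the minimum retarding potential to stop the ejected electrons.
3.0506 V

The stopping potential V_s satisfies: eV_s = KE_max

First, find KE_max using Einstein's equation:
E_photon = hc/λ = 7.0606 eV
KE_max = E_photon - φ = 7.0606 - 4.01 = 3.0506 eV

Since eV_s = KE_max:
V_s = KE_max/e = 3.0506 V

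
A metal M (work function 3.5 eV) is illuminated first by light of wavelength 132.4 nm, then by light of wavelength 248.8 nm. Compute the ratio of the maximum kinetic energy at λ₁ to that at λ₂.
3.9536

Using Einstein's equation: KE_max = hc/λ - φ

For λ₁ = 132.4 nm:
E₁ = hc/λ₁ = 9.3644 eV
KE₁ = E₁ - φ = 9.3644 - 3.5 = 5.8644 eV

For λ₂ = 248.8 nm:
E₂ = hc/λ₂ = 4.9833 eV
KE₂ = E₂ - φ = 4.9833 - 3.5 = 1.4833 eV

Ratio: KE₁/KE₂ = 5.8644/1.4833 = 3.9536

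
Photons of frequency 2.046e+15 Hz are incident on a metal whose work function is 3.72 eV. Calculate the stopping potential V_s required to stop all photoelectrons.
4.7416 V

The stopping potential V_s satisfies: eV_s = KE_max

First, find KE_max using Einstein's equation:
E_photon = hf = (6.626×10⁻³⁴ J·s)(2.046e+15 Hz) = 8.4616 eV
KE_max = E_photon - φ = 8.4616 - 3.72 = 4.7416 eV

Since eV_s = KE_max:
V_s = KE_max/e = 4.7416 V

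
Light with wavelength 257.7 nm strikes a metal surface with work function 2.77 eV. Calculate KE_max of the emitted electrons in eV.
2.0412 eV

Using Einstein's photoelectric equation: KE_max = hf - φ = hc/λ - φ

First, calculate the photon energy:
E_photon = hc/λ = (6.626×10⁻³⁴ J·s)(3×10⁸ m/s) / (257.7×10⁻⁹ m)
E_photon = 4.8112 eV

Then, the maximum kinetic energy:
KE_max = E_photon - φ = 4.8112 eV - 2.77 eV = 2.0412 eV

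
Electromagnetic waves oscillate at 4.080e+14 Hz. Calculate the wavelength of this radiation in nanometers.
734.79 nm

Using the wave equation: c = fλ

Solving for wavelength:
λ = c/f = (3×10⁸ m/s) / (4.080e+14 Hz)
λ = 734.79 nm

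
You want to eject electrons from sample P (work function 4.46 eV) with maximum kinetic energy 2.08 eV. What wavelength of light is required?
189.58 nm

From Einstein's equation: KE_max = hc/λ - φ

Rearranging for λ:
hc/λ = KE_max + φ
λ = hc/(KE_max + φ)

Required photon energy:
E_photon = KE_max + φ = 2.08 + 4.46 = 6.54 eV

Required wavelength:
λ = hc/E_photon = (6.626×10⁻³⁴)(3×10⁸) / (6.54 × 1.602×10⁻¹⁹)
λ = 189.58 nm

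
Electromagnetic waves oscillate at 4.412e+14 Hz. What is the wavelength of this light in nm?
679.49 nm

Using the wave equation: c = fλ

Solving for wavelength:
λ = c/f = (3×10⁸ m/s) / (4.412e+14 Hz)
λ = 679.49 nm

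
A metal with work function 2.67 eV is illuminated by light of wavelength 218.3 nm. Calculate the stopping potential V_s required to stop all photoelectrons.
3.0095 V

The stopping potential V_s satisfies: eV_s = KE_max

First, find KE_max using Einstein's equation:
E_photon = hc/λ = 5.6795 eV
KE_max = E_photon - φ = 5.6795 - 2.67 = 3.0095 eV

Since eV_s = KE_max:
V_s = KE_max/e = 3.0095 V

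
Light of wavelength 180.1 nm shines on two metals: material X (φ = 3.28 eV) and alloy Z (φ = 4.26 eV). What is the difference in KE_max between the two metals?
0.9800 eV

Using KE_max = hc/λ - φ for each metal:

Photon energy: E = hc/λ = 6.8842 eV

For material X (φ₁ = 3.28 eV):
KE₁ = E - φ₁ = 6.8842 - 3.28 = 3.6042 eV

For alloy Z (φ₂ = 4.26 eV):
KE₂ = E - φ₂ = 6.8842 - 4.26 = 2.6242 eV

Difference:
ΔKE = KE₁ - KE₂ = 3.6042 - 2.6242 = 0.9800 eV

Note: The difference equals the difference in work functions: 4.26 - 3.28 = 0.98 eV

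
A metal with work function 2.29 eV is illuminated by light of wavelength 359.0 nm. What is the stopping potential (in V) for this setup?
1.1636 V

The stopping potential V_s satisfies: eV_s = KE_max

First, find KE_max using Einstein's equation:
E_photon = hc/λ = 3.4536 eV
KE_max = E_photon - φ = 3.4536 - 2.29 = 1.1636 eV

Since eV_s = KE_max:
V_s = KE_max/e = 1.1636 V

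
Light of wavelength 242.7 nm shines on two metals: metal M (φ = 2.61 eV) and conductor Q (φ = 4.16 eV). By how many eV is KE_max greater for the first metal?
1.5500 eV

Using KE_max = hc/λ - φ for each metal:

Photon energy: E = hc/λ = 5.1085 eV

For metal M (φ₁ = 2.61 eV):
KE₁ = E - φ₁ = 5.1085 - 2.61 = 2.4985 eV

For conductor Q (φ₂ = 4.16 eV):
KE₂ = E - φ₂ = 5.1085 - 4.16 = 0.9485 eV

Difference:
ΔKE = KE₁ - KE₂ = 2.4985 - 0.9485 = 1.5500 eV

Note: The difference equals the difference in work functions: 4.16 - 2.61 = 1.55 eV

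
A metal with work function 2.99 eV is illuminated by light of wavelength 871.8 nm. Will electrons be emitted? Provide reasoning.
No

For photoemission, the photon energy must exceed the work function.

Photon energy: E = hc/λ = 1.4222 eV
Work function: φ = 2.99 eV

Since E_photon (1.4222 eV) < φ (2.99 eV), photoemission will NOT occur.
The threshold wavelength is λ₀ = hc/φ = 414.7 nm.
Since 871.8 nm > 414.7 nm, the photons lack sufficient energy.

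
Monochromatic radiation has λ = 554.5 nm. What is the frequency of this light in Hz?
5.4065e+14 Hz

Using the wave equation: c = fλ

Solving for frequency:
f = c/λ = (3×10⁸ m/s) / (554.5×10⁻⁹ m)
f = 5.4065e+14 Hz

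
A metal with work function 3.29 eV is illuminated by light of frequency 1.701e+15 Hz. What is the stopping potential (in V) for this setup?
3.7448 V

The stopping potential V_s satisfies: eV_s = KE_max

First, find KE_max using Einstein's equation:
E_photon = hf = (6.626×10⁻³⁴ J·s)(1.701e+15 Hz) = 7.0348 eV
KE_max = E_photon - φ = 7.0348 - 3.29 = 3.7448 eV

Since eV_s = KE_max:
V_s = KE_max/e = 3.7448 V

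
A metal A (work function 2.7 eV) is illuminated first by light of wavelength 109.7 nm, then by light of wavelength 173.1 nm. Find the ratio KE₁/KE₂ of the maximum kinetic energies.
1.9276

Using Einstein's equation: KE_max = hc/λ - φ

For λ₁ = 109.7 nm:
E₁ = hc/λ₁ = 11.3021 eV
KE₁ = E₁ - φ = 11.3021 - 2.7 = 8.6021 eV

For λ₂ = 173.1 nm:
E₂ = hc/λ₂ = 7.1626 eV
KE₂ = E₂ - φ = 7.1626 - 2.7 = 4.4626 eV

Ratio: KE₁/KE₂ = 8.6021/4.4626 = 1.9276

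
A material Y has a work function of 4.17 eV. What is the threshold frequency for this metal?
1.0083e+15 Hz

The threshold frequency is when the photon energy equals the work function:
hf₀ = φ

Solving for f₀:
f₀ = φ/h = (4.17 eV × 1.602×10⁻¹⁹ J/eV) / (6.626×10⁻³⁴ J·s)
f₀ = 1.0083e+15 Hz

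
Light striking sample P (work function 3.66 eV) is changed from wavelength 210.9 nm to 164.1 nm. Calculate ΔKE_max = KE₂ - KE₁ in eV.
1.6766 eV

Using Einstein's equation: KE_max = hc/λ - φ

For λ₁ = 210.9 nm:
KE₁ = hc/λ₁ - φ = 5.8788 - 3.66 = 2.2188 eV

For λ₂ = 164.1 nm:
KE₂ = hc/λ₂ - φ = 7.5554 - 3.66 = 3.8954 eV

Change in KE:
ΔKE = KE₂ - KE₁ = 3.8954 - 2.2188 = 1.6766 eV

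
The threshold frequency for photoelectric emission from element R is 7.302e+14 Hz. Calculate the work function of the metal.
3.02 eV

At the threshold frequency, photon energy equals work function:
φ = hf₀

Calculating:
φ = (6.626×10⁻³⁴ J·s)(7.302e+14 Hz)
φ = 3.02 eV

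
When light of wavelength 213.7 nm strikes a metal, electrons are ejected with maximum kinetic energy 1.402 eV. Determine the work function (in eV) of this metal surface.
4.40 eV

From Einstein's photoelectric equation: KE_max = hf - φ = hc/λ - φ

Rearranging for φ:
φ = hc/λ - KE_max

Calculate photon energy:
E_photon = hc/λ = 5.8018 eV

Therefore:
φ = 5.8018 - 1.402 = 4.40 eV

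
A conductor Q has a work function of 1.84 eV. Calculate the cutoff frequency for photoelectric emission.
4.4491e+14 Hz

The threshold frequency is when the photon energy equals the work function:
hf₀ = φ

Solving for f₀:
f₀ = φ/h = (1.84 eV × 1.602×10⁻¹⁹ J/eV) / (6.626×10⁻³⁴ J·s)
f₀ = 4.4491e+14 Hz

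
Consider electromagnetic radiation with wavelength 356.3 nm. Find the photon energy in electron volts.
3.4798 eV

Using E = hf = hc/λ:

E = hc/λ = (6.626×10⁻³⁴ J·s)(3×10⁸ m/s) / (356.3×10⁻⁹ m)
E = 3.4798 eV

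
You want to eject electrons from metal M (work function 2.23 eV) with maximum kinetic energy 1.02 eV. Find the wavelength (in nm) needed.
381.49 nm

From Einstein's equation: KE_max = hc/λ - φ

Rearranging for λ:
hc/λ = KE_max + φ
λ = hc/(KE_max + φ)

Required photon energy:
E_photon = KE_max + φ = 1.02 + 2.23 = 3.25 eV

Required wavelength:
λ = hc/E_photon = (6.626×10⁻³⁴)(3×10⁸) / (3.25 × 1.602×10⁻¹⁹)
λ = 381.49 nm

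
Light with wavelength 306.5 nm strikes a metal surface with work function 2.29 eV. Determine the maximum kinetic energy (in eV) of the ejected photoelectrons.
1.7552 eV

Using Einstein's photoelectric equation: KE_max = hf - φ = hc/λ - φ

First, calculate the photon energy:
E_photon = hc/λ = (6.626×10⁻³⁴ J·s)(3×10⁸ m/s) / (306.5×10⁻⁹ m)
E_photon = 4.0452 eV

Then, the maximum kinetic energy:
KE_max = E_photon - φ = 4.0452 eV - 2.29 eV = 1.7552 eV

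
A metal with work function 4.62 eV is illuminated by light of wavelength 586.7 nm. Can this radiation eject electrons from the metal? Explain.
No

For photoemission, the photon energy must exceed the work function.

Photon energy: E = hc/λ = 2.1132 eV
Work function: φ = 4.62 eV

Since E_photon (2.1132 eV) < φ (4.62 eV), photoemission will NOT occur.
The threshold wavelength is λ₀ = hc/φ = 268.4 nm.
Since 586.7 nm > 268.4 nm, the photons lack sufficient energy.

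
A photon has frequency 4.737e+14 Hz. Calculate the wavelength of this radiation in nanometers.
632.87 nm

Using the wave equation: c = fλ

Solving for wavelength:
λ = c/f = (3×10⁸ m/s) / (4.737e+14 Hz)
λ = 632.87 nm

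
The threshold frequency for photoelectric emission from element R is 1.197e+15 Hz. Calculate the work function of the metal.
4.95 eV

At the threshold frequency, photon energy equals work function:
φ = hf₀

Calculating:
φ = (6.626×10⁻³⁴ J·s)(1.197e+15 Hz)
φ = 4.95 eV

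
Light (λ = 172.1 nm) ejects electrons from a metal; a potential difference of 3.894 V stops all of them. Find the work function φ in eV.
3.31 eV

The stopping potential gives the maximum kinetic energy: KE_max = eV_s = 3.894 eV

From Einstein's photoelectric equation: KE_max = hc/λ - φ
Rearranging: φ = hc/λ - KE_max

Calculate photon energy:
E_photon = hc/λ = (6.626×10⁻³⁴ J·s)(3×10⁸ m/s) / (172.1×10⁻⁹ m) = 7.2042 eV

Therefore:
φ = 7.2042 - 3.894 = 3.31 eV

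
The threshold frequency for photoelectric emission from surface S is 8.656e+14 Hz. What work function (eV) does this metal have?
3.58 eV

At the threshold frequency, photon energy equals work function:
φ = hf₀

Calculating:
φ = (6.626×10⁻³⁴ J·s)(8.656e+14 Hz)
φ = 3.58 eV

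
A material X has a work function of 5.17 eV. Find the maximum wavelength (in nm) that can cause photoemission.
239.81 nm

The threshold wavelength is when the photon energy equals the work function:
hc/λ₀ = φ

Solving for λ₀:
λ₀ = hc/φ = (6.626×10⁻³⁴ J·s)(3×10⁸ m/s) / (5.17 eV × 1.602×10⁻¹⁹ J/eV)
λ₀ = 239.81 nm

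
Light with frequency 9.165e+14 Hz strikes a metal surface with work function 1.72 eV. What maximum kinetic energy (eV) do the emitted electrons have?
2.0703 eV

Using Einstein's photoelectric equation: KE_max = hf - φ

First, calculate the photon energy:
E_photon = hf = (6.626×10⁻³⁴ J·s)(9.165e+14 Hz)
E_photon = 3.7903 eV

Then, the maximum kinetic energy:
KE_max = E_photon - φ = 3.7903 eV - 1.72 eV = 2.0703 eV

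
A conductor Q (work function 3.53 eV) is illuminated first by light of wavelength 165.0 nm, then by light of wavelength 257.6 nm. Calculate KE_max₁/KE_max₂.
3.1052

Using Einstein's equation: KE_max = hc/λ - φ

For λ₁ = 165.0 nm:
E₁ = hc/λ₁ = 7.5142 eV
KE₁ = E₁ - φ = 7.5142 - 3.53 = 3.9842 eV

For λ₂ = 257.6 nm:
E₂ = hc/λ₂ = 4.8131 eV
KE₂ = E₂ - φ = 4.8131 - 3.53 = 1.2831 eV

Ratio: KE₁/KE₂ = 3.9842/1.2831 = 3.1052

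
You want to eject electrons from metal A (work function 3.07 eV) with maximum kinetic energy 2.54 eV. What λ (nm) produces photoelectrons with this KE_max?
221.01 nm

From Einstein's equation: KE_max = hc/λ - φ

Rearranging for λ:
hc/λ = KE_max + φ
λ = hc/(KE_max + φ)

Required photon energy:
E_photon = KE_max + φ = 2.54 + 3.07 = 5.61 eV

Required wavelength:
λ = hc/E_photon = (6.626×10⁻³⁴)(3×10⁸) / (5.61 × 1.602×10⁻¹⁹)
λ = 221.01 nm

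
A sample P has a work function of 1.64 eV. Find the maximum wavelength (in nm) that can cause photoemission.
756.00 nm

The threshold wavelength is when the photon energy equals the work function:
hc/λ₀ = φ

Solving for λ₀:
λ₀ = hc/φ = (6.626×10⁻³⁴ J·s)(3×10⁸ m/s) / (1.64 eV × 1.602×10⁻¹⁹ J/eV)
λ₀ = 756.00 nm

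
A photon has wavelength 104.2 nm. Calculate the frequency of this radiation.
2.8771e+15 Hz

Using the wave equation: c = fλ

Solving for frequency:
f = c/λ = (3×10⁸ m/s) / (104.2×10⁻⁹ m)
f = 2.8771e+15 Hz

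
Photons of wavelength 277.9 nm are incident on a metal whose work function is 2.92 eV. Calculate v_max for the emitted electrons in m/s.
7.3636e+05 m/s

First, find the maximum kinetic energy:
E_photon = hc/λ = 4.4615 eV
KE_max = E_photon - φ = 4.4615 - 2.92 = 1.5415 eV

Convert to Joules: KE_max = 1.5415 × 1.602×10⁻¹⁹ J = 2.4697e-19 J

Then use KE = ½mv² to find velocity:
v = √(2·KE/m) = √(2 × 2.4697e-19 J / 9.109e-31 kg)
v = 7.3636e+05 m/s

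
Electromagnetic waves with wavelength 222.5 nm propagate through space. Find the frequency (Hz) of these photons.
1.3474e+15 Hz

Using the wave equation: c = fλ

Solving for frequency:
f = c/λ = (3×10⁸ m/s) / (222.5×10⁻⁹ m)
f = 1.3474e+15 Hz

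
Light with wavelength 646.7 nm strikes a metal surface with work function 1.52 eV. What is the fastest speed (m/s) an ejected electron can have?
3.7378e+05 m/s

First, find the maximum kinetic energy:
E_photon = hc/λ = 1.9172 eV
KE_max = E_photon - φ = 1.9172 - 1.52 = 0.3972 eV

Convert to Joules: KE_max = 0.3972 × 1.602×10⁻¹⁹ J = 6.3636e-20 J

Then use KE = ½mv² to find velocity:
v = √(2·KE/m) = √(2 × 6.3636e-20 J / 9.109e-31 kg)
v = 3.7378e+05 m/s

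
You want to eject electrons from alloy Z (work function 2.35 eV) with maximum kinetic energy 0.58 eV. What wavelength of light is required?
423.15 nm

From Einstein's equation: KE_max = hc/λ - φ

Rearranging for λ:
hc/λ = KE_max + φ
λ = hc/(KE_max + φ)

Required photon energy:
E_photon = KE_max + φ = 0.58 + 2.35 = 2.93 eV

Required wavelength:
λ = hc/E_photon = (6.626×10⁻³⁴)(3×10⁸) / (2.93 × 1.602×10⁻¹⁹)
λ = 423.15 nm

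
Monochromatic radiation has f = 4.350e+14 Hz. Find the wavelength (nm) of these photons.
689.18 nm

Using the wave equation: c = fλ

Solving for wavelength:
λ = c/f = (3×10⁸ m/s) / (4.350e+14 Hz)
λ = 689.18 nm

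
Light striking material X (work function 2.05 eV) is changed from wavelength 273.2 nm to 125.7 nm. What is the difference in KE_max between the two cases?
5.3253 eV

Using Einstein's equation: KE_max = hc/λ - φ

For λ₁ = 273.2 nm:
KE₁ = hc/λ₁ - φ = 4.5382 - 2.05 = 2.4882 eV

For λ₂ = 125.7 nm:
KE₂ = hc/λ₂ - φ = 9.8635 - 2.05 = 7.8135 eV

Change in KE:
ΔKE = KE₂ - KE₁ = 7.8135 - 2.4882 = 5.3253 eV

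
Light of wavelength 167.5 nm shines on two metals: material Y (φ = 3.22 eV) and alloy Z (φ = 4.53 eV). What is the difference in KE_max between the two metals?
1.3100 eV

Using KE_max = hc/λ - φ for each metal:

Photon energy: E = hc/λ = 7.4020 eV

For material Y (φ₁ = 3.22 eV):
KE₁ = E - φ₁ = 7.4020 - 3.22 = 4.1820 eV

For alloy Z (φ₂ = 4.53 eV):
KE₂ = E - φ₂ = 7.4020 - 4.53 = 2.8720 eV

Difference:
ΔKE = KE₁ - KE₂ = 4.1820 - 2.8720 = 1.3100 eV

Note: The difference equals the difference in work functions: 4.53 - 3.22 = 1.31 eV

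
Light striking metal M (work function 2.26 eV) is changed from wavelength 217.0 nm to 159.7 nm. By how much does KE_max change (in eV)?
2.0500 eV

Using Einstein's equation: KE_max = hc/λ - φ

For λ₁ = 217.0 nm:
KE₁ = hc/λ₁ - φ = 5.7136 - 2.26 = 3.4536 eV

For λ₂ = 159.7 nm:
KE₂ = hc/λ₂ - φ = 7.7636 - 2.26 = 5.5036 eV

Change in KE:
ΔKE = KE₂ - KE₁ = 5.5036 - 3.4536 = 2.0500 eV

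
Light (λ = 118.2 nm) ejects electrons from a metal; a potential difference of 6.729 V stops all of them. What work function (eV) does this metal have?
3.76 eV

The stopping potential gives the maximum kinetic energy: KE_max = eV_s = 6.729 eV

From Einstein's photoelectric equation: KE_max = hc/λ - φ
Rearranging: φ = hc/λ - KE_max

Calculate photon energy:
E_photon = hc/λ = (6.626×10⁻³⁴ J·s)(3×10⁸ m/s) / (118.2×10⁻⁹ m) = 10.4894 eV

Therefore:
φ = 10.4894 - 6.729 = 3.76 eV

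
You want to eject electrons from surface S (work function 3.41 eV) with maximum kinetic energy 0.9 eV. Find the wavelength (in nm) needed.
287.67 nm

From Einstein's equation: KE_max = hc/λ - φ

Rearranging for λ:
hc/λ = KE_max + φ
λ = hc/(KE_max + φ)

Required photon energy:
E_photon = KE_max + φ = 0.9 + 3.41 = 4.31 eV

Required wavelength:
λ = hc/E_photon = (6.626×10⁻³⁴)(3×10⁸) / (4.31 × 1.602×10⁻¹⁹)
λ = 287.67 nm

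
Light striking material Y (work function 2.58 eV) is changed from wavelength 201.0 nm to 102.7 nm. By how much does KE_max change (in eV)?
5.9041 eV

Using Einstein's equation: KE_max = hc/λ - φ

For λ₁ = 201.0 nm:
KE₁ = hc/λ₁ - φ = 6.1684 - 2.58 = 3.5884 eV

For λ₂ = 102.7 nm:
KE₂ = hc/λ₂ - φ = 12.0725 - 2.58 = 9.4925 eV

Change in KE:
ΔKE = KE₂ - KE₁ = 9.4925 - 3.5884 = 5.9041 eV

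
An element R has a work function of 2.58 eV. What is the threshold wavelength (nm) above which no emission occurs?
480.56 nm

The threshold wavelength is when the photon energy equals the work function:
hc/λ₀ = φ

Solving for λ₀:
λ₀ = hc/φ = (6.626×10⁻³⁴ J·s)(3×10⁸ m/s) / (2.58 eV × 1.602×10⁻¹⁹ J/eV)
λ₀ = 480.56 nm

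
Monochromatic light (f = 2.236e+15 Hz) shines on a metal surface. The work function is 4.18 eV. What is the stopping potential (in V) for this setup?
5.0674 V

The stopping potential V_s satisfies: eV_s = KE_max

First, find KE_max using Einstein's equation:
E_photon = hf = (6.626×10⁻³⁴ J·s)(2.236e+15 Hz) = 9.2474 eV
KE_max = E_photon - φ = 9.2474 - 4.18 = 5.0674 eV

Since eV_s = KE_max:
V_s = KE_max/e = 5.0674 V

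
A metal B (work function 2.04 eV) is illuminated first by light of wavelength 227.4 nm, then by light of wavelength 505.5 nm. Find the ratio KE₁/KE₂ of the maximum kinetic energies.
8.2680

Using Einstein's equation: KE_max = hc/λ - φ

For λ₁ = 227.4 nm:
E₁ = hc/λ₁ = 5.4523 eV
KE₁ = E₁ - φ = 5.4523 - 2.04 = 3.4123 eV

For λ₂ = 505.5 nm:
E₂ = hc/λ₂ = 2.4527 eV
KE₂ = E₂ - φ = 2.4527 - 2.04 = 0.4127 eV

Ratio: KE₁/KE₂ = 3.4123/0.4127 = 8.2680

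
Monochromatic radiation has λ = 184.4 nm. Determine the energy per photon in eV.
6.7237 eV

Using E = hf = hc/λ:

E = hc/λ = (6.626×10⁻³⁴ J·s)(3×10⁸ m/s) / (184.4×10⁻⁹ m)
E = 6.7237 eV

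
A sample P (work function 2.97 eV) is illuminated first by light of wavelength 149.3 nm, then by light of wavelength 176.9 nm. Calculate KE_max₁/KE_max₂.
1.3208

Using Einstein's equation: KE_max = hc/λ - φ

For λ₁ = 149.3 nm:
E₁ = hc/λ₁ = 8.3044 eV
KE₁ = E₁ - φ = 8.3044 - 2.97 = 5.3344 eV

For λ₂ = 176.9 nm:
E₂ = hc/λ₂ = 7.0087 eV
KE₂ = E₂ - φ = 7.0087 - 2.97 = 4.0387 eV

Ratio: KE₁/KE₂ = 5.3344/4.0387 = 1.3208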